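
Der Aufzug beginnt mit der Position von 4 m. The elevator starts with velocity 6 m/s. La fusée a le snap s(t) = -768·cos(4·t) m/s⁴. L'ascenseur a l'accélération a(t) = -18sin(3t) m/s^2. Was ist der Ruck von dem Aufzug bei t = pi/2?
Um dies zu lösen, müssen wir 1 Ableitung unserer Gleichung für die Beschleunigung a(t) = -18·sin(3·t) nehmen. Mit d/dt von a(t) finden wir j(t) = -54·cos(3·t). Mit j(t) = -54·cos(3·t) und Einsetzen von t = pi/2, finden wir j = 0.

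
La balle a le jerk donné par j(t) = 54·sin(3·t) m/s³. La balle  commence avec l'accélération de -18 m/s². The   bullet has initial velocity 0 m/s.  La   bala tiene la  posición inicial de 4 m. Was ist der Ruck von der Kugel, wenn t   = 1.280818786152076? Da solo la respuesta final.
Die Antwort ist -34.8234144184476.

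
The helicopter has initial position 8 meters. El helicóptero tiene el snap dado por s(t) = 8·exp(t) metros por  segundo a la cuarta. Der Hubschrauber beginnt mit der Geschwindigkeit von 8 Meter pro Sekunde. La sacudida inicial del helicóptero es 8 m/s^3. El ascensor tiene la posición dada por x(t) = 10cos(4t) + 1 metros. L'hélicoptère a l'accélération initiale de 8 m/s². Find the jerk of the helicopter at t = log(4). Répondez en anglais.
Starting from snap s(t) = 8·exp(t), we take 1 antiderivative. The integral of snap, with j(0) = 8, gives jerk: j(t) = 8·exp(t). Using j(t) = 8·exp(t) and substituting t = log(4), we find j = 32.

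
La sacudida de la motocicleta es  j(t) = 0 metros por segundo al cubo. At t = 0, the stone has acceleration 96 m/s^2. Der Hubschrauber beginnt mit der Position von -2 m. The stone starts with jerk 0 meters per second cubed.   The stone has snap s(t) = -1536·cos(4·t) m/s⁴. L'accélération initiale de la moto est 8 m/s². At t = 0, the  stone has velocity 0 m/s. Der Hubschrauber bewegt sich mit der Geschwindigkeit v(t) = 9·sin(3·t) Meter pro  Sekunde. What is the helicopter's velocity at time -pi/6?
Using v(t) = 9·sin(3·t) and substituting t = -pi/6, we find v = -9.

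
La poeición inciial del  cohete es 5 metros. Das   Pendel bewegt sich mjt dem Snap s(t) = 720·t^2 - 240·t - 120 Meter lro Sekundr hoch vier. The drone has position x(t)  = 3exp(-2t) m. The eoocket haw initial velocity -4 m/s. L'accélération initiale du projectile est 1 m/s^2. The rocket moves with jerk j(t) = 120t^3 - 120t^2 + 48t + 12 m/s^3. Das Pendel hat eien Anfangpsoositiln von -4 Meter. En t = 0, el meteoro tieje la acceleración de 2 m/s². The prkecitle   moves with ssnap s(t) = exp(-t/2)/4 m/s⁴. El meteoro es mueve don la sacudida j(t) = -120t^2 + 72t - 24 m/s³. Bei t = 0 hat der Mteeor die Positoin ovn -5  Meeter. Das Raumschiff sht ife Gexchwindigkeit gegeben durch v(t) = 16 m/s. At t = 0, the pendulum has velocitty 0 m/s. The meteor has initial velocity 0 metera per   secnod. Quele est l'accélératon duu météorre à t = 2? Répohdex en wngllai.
To solve this, we need to take 1 integral of our jerk equation j(t) = -120·t^2 + 72·t - 24. The integral of jerk, with a(0) = 2, gives acceleration: a(t) = -40·t^3 + 36·t^2 - 24·t + 2. Using a(t) = -40·t^3 + 36·t^2 - 24·t + 2 and substituting t = 2, we find a = -222.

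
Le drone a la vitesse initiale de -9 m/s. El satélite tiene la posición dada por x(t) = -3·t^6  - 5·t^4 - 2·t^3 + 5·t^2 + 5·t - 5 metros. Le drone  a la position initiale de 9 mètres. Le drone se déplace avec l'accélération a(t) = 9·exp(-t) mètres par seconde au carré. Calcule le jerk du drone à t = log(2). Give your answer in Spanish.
Partiendo de la aceleración a(t) = 9·exp(-t), tomamos 1 derivada. Tomando d/dt de a(t), encontramos j(t) = -9·exp(-t). Usando j(t) = -9·exp(-t) y sustituyendo t = log(2), encontramos j = -9/2.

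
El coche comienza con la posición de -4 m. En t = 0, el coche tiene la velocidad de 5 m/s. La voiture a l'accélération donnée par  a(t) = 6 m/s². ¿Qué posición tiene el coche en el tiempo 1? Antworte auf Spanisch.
Necesitamos integrar nuestra ecuación de la aceleración a(t) = 6 2 veces. La antiderivada de la aceleración, con v(0) = 5, da la velocidad: v(t) = 6·t + 5. Integrando la velocidad y usando la condición inicial x(0) = -4, obtenemos x(t) = 3·t^2 + 5·t - 4. De la ecuación de la posición x(t) = 3·t^2 + 5·t - 4, sustituimos t = 1 para obtener x = 4.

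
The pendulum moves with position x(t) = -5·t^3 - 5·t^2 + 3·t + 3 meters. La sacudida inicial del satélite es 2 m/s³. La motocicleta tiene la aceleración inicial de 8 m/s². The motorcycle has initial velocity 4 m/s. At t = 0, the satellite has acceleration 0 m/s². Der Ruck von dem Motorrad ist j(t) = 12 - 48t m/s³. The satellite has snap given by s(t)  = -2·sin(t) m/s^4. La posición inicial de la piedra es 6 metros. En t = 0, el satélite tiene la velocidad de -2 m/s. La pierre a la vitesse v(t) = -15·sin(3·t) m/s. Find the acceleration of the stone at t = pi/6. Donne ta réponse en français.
Pour résoudre ceci, nous devons prendre 1 dérivée de notre équation de la vitesse v(t) = -15·sin(3·t). En dérivant la vitesse, nous obtenons l'accélération: a(t) = -45·cos(3·t). En utilisant a(t) = -45·cos(3·t) et en substituant t = pi/6, nous trouvons a = 0.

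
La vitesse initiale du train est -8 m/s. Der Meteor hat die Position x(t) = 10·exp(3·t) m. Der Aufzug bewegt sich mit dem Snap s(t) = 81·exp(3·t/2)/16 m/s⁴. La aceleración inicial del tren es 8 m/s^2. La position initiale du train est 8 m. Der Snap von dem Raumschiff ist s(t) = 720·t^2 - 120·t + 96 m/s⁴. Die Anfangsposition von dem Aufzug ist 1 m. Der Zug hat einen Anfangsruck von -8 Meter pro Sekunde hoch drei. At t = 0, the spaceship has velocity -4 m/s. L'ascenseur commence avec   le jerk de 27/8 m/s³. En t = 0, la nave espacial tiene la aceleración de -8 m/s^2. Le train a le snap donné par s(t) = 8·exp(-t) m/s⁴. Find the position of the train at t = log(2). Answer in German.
Um dies zu lösen, müssen wir 4 Integrale unserer Gleichung für den Snap s(t) = 8·exp(-t) finden. Durch Integration von dem Snap und Verwendung der Anfangsbedingung j(0) = -8, erhalten wir j(t) = -8·exp(-t). Die Stammfunktion von dem Ruck ist die Beschleunigung. Mit a(0) = 8 erhalten wir a(t) = 8·exp(-t). Die Stammfunktion von der Beschleunigung ist die Geschwindigkeit. Mit v(0) = -8 erhalten wir v(t) = -8·exp(-t). Die Stammfunktion von der Geschwindigkeit, mit x(0) = 8, ergibt die Position: x(t) = 8·exp(-t). Wir haben die Position x(t) = 8·exp(-t). Durch Einsetzen von t = log(2): x(log(2)) = 4.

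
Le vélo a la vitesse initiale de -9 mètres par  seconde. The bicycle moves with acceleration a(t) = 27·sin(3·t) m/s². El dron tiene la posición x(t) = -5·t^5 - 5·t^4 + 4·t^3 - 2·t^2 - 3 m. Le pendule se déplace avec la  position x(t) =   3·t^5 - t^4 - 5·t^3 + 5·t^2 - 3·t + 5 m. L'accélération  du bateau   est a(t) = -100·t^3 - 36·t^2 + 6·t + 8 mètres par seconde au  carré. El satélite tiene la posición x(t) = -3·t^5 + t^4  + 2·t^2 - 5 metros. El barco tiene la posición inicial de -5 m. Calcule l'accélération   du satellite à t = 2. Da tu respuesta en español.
Debemos derivar nuestra ecuación de la posición x(t) = -3·t^5 + t^4 + 2·t^2 - 5 2 veces. La derivada de la posición da la velocidad: v(t) = -15·t^4 + 4·t^3 + 4·t. Derivando la velocidad, obtenemos la aceleración: a(t) = -60·t^3 + 12·t^2 + 4. Usando a(t) = -60·t^3 + 12·t^2 + 4 y sustituyendo t = 2, encontramos a = -428.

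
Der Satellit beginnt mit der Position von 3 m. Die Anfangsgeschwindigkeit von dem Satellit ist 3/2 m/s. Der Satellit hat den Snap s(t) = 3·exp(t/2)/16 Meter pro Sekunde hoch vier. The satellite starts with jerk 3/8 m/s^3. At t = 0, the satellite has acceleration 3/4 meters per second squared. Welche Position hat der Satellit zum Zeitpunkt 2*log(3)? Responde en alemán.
Um dies zu lösen, müssen wir 4 Stammfunktionen unserer Gleichung für den Snap s(t) = 3·exp(t/2)/16 finden. Die Stammfunktion von dem Snap, mit j(0) = 3/8, ergibt den Ruck: j(t) = 3·exp(t/2)/8. Die Stammfunktion von dem Ruck ist die Beschleunigung. Mit a(0) = 3/4 erhalten wir a(t) = 3·exp(t/2)/4. Mit ∫a(t)dt und Anwendung von v(0) = 3/2, finden wir v(t) = 3·exp(t/2)/2. Mit ∫v(t)dt und Anwendung von x(0) = 3, finden wir x(t) = 3·exp(t/2). Wir haben die Position x(t) = 3·exp(t/2). Durch Einsetzen von t = 2*log(3): x(2*log(3)) = 9.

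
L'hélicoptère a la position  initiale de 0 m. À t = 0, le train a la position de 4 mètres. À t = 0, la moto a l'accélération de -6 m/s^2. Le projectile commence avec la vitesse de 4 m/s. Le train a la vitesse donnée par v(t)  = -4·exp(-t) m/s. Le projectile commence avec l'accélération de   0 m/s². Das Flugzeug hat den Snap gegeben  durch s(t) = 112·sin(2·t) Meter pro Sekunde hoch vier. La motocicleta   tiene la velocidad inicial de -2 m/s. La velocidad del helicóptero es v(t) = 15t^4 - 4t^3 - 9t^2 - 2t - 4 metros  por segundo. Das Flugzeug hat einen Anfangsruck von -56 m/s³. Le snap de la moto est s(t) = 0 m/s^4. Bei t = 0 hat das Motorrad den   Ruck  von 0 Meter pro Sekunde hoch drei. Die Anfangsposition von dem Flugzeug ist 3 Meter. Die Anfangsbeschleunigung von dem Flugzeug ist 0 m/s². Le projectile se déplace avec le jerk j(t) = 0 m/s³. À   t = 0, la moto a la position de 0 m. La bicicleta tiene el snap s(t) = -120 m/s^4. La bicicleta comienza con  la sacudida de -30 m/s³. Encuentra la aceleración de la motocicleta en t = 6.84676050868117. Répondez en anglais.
We must find the antiderivative of our snap equation s(t) = 0 2 times. Finding the antiderivative of s(t) and using j(0) = 0: j(t) = 0. The integral of jerk is acceleration. Using a(0) = -6, we get a(t) = -6. Using a(t) = -6 and substituting t = 6.84676050868117, we find a = -6.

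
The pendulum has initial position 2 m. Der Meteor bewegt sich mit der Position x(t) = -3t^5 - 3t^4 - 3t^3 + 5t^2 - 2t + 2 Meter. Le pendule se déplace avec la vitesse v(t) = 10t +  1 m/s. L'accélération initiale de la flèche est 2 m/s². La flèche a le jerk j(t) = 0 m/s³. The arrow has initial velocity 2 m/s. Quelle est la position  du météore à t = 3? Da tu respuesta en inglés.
From the given position equation x(t) = -3·t^5 - 3·t^4 - 3·t^3 + 5·t^2 - 2·t + 2, we substitute t = 3 to get x = -1012.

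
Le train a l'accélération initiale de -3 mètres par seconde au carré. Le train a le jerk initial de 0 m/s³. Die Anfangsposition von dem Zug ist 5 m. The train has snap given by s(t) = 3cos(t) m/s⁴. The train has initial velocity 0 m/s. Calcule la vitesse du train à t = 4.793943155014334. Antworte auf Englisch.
Starting from snap s(t) = 3·cos(t), we take 3 antiderivatives. The integral of snap is jerk. Using j(0) = 0, we get j(t) = 3·sin(t). The integral of jerk, with a(0) = -3, gives acceleration: a(t) = -3·cos(t). The integral of acceleration, with v(0) = 0, gives velocity: v(t) = -3·sin(t). From the given velocity equation v(t) = -3·sin(t), we substitute t = 4.793943155014334 to get v = 2.99002890328873.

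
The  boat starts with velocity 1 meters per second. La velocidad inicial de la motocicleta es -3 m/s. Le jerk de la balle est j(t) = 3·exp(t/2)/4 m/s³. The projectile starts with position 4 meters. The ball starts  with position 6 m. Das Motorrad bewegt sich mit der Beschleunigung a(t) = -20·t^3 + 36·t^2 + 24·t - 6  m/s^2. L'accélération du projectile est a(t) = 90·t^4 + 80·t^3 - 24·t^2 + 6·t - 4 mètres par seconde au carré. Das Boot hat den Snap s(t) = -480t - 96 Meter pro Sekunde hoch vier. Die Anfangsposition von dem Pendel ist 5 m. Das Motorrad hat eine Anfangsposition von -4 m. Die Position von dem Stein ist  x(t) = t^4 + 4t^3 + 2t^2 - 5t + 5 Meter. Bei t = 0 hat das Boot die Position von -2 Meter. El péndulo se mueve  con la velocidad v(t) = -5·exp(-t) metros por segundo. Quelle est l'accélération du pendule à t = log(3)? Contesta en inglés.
Starting from velocity v(t) = -5·exp(-t), we take 1 derivative. Differentiating velocity, we get acceleration: a(t) = 5·exp(-t). Using a(t) = 5·exp(-t) and substituting t = log(3), we find a = 5/3.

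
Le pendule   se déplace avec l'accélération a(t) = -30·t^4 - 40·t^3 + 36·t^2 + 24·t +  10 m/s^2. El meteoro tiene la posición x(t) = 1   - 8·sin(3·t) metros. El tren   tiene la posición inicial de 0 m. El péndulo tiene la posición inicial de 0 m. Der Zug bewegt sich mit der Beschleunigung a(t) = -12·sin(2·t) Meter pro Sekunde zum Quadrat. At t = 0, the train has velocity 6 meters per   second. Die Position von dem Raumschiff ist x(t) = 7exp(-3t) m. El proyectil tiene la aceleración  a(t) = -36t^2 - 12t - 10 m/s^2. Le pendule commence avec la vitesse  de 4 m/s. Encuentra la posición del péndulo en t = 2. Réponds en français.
Nous devons trouver l'intégrale de notre équation de l'accélération a(t) = -30·t^4 - 40·t^3 + 36·t^2 + 24·t + 10 2 fois. En prenant ∫a(t)dt et en appliquant v(0) = 4, nous trouvons v(t) = -6·t^5 - 10·t^4 + 12·t^3 + 12·t^2 + 10·t + 4. En prenant ∫v(t)dt et en appliquant x(0) = 0, nous trouvons x(t) = -t^6 - 2·t^5 + 3·t^4 + 4·t^3 + 5·t^2 + 4·t. En utilisant x(t) = -t^6 - 2·t^5 + 3·t^4 + 4·t^3 + 5·t^2 + 4·t et en substituant t = 2, nous trouvons x = -20.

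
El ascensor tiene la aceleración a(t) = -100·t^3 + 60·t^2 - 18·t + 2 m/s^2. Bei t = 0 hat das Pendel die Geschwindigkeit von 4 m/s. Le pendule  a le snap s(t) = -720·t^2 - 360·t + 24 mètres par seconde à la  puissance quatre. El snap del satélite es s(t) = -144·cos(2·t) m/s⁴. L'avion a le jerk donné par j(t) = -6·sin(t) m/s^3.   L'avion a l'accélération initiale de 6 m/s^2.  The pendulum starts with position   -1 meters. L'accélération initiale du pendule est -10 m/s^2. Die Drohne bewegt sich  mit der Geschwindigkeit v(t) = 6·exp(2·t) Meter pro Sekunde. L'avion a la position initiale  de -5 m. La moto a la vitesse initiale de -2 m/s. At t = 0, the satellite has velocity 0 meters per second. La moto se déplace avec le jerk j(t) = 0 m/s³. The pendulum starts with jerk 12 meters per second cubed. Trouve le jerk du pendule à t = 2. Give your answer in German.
Wir müssen das Integral unserer Gleichung für den Snap s(t) = -720·t^2 - 360·t + 24 1-mal finden. Das Integral von dem Snap, mit j(0) = 12, ergibt den Ruck: j(t) = -240·t^3 - 180·t^2 + 24·t + 12. Wir haben den Ruck j(t) = -240·t^3 - 180·t^2 + 24·t + 12. Durch Einsetzen von t = 2: j(2) = -2580.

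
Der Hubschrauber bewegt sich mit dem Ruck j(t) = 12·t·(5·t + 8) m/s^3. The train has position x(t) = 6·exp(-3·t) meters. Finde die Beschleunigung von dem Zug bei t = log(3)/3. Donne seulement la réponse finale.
Die Antwort ist 18.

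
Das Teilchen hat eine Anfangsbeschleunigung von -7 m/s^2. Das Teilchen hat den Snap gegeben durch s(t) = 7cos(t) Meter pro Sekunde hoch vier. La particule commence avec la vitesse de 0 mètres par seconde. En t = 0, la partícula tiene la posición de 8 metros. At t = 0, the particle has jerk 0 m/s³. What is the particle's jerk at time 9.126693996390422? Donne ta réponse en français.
Pour résoudre ceci, nous devons prendre 1 intégrale de notre équation du snap s(t) = 7·cos(t). La primitive du snap, avec j(0) = 0, donne le jerk: j(t) = 7·sin(t). De l'équation du jerk j(t) = 7·sin(t), nous substituons t = 9.126693996390422 pour obtenir j = 2.05582444607729.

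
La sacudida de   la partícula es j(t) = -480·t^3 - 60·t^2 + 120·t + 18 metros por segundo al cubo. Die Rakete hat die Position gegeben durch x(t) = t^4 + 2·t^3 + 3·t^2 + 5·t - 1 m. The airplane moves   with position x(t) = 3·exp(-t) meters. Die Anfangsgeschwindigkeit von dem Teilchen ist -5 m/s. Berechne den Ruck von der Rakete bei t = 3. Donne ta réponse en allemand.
Ausgehend von der Position x(t) = t^4 + 2·t^3 + 3·t^2 + 5·t - 1, nehmen wir 3 Ableitungen. Die Ableitung von der Position ergibt die Geschwindigkeit: v(t) = 4·t^3 + 6·t^2 + 6·t + 5. Durch Ableiten von der Geschwindigkeit erhalten wir die Beschleunigung: a(t) = 12·t^2 + 12·t + 6. Durch Ableiten von der Beschleunigung erhalten wir den Ruck: j(t) = 24·t + 12. Aus der Gleichung für den Ruck j(t) = 24·t + 12, setzen wir t = 3 ein und erhalten j = 84.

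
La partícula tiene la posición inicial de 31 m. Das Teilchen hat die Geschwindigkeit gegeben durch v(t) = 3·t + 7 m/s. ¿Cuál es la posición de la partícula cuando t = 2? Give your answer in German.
Wir müssen die Stammfunktion unserer Gleichung für die Geschwindigkeit v(t) = 3·t + 7 1-mal finden. Das Integral von der Geschwindigkeit ist die Position. Mit x(0) = 31 erhalten wir x(t) = 3·t^2/2 + 7·t + 31. Wir haben die Position x(t) = 3·t^2/2 + 7·t + 31. Durch Einsetzen von t = 2: x(2) = 51.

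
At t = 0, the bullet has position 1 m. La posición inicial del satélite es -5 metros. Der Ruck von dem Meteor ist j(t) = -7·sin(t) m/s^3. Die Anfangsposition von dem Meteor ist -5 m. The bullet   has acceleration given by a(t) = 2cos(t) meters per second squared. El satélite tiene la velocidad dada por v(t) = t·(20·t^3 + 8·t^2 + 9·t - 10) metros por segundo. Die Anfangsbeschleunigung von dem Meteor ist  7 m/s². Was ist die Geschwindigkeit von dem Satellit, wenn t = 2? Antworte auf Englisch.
Using v(t) = t·(20·t^3 + 8·t^2 + 9·t - 10) and substituting t = 2, we find v = 400.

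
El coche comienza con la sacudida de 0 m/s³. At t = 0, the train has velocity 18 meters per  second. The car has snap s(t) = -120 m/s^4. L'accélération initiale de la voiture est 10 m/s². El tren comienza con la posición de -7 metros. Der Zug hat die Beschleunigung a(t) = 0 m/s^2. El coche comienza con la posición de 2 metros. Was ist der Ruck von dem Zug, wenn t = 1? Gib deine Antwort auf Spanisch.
Debemos derivar nuestra ecuación de la aceleración a(t) = 0 1 vez. La derivada de la aceleración da la sacudida: j(t) = 0. De la ecuación de la sacudida j(t) = 0, sustituimos t = 1 para obtener j = 0.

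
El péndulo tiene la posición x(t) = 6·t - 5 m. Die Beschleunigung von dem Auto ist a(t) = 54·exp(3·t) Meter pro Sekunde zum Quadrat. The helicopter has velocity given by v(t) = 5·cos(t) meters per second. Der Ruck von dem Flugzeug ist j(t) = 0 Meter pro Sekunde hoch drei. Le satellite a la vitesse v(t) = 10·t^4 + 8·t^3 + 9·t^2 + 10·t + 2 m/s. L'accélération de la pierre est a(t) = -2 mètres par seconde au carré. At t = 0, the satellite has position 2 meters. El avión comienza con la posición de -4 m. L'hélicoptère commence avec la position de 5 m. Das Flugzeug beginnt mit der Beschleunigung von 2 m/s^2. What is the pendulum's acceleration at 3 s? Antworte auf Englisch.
Starting from position x(t) = 6·t - 5, we take 2 derivatives. The derivative of position gives velocity: v(t) = 6. Differentiating velocity, we get acceleration: a(t) = 0. From the given acceleration equation a(t) = 0, we substitute t = 3 to get a = 0.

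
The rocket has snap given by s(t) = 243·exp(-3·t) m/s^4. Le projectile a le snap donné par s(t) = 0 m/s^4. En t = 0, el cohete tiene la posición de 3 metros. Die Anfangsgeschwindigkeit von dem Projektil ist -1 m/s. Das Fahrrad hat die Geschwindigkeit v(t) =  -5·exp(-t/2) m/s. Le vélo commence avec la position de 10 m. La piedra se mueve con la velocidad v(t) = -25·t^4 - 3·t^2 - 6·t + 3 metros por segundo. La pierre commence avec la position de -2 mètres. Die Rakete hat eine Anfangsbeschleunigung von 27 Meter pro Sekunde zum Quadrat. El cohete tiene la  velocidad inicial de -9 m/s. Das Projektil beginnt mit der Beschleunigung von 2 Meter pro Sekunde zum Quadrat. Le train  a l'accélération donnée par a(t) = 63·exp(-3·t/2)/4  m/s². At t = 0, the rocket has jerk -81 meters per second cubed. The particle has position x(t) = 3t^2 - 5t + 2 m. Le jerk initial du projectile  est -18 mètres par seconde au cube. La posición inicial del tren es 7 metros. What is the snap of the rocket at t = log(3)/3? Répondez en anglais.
We have snap s(t) = 243·exp(-3·t). Substituting t = log(3)/3: s(log(3)/3) = 81.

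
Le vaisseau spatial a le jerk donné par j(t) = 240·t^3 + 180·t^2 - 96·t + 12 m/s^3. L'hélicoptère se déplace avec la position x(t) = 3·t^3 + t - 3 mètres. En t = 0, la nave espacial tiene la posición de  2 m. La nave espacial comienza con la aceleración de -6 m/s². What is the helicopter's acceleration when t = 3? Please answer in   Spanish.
Debemos derivar nuestra ecuación de la posición x(t) = 3·t^3 + t - 3 2 veces. Tomando d/dt de x(t), encontramos v(t) = 9·t^2 + 1. Tomando d/dt de v(t), encontramos a(t) = 18·t. Tenemos la aceleración a(t) = 18·t. Sustituyendo t = 3: a(3) = 54.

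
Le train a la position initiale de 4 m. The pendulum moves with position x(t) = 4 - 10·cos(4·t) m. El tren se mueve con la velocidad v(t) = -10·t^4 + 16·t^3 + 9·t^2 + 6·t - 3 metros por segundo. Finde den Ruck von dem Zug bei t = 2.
Um dies zu lösen, müssen wir 2 Ableitungen unserer Gleichung für die Geschwindigkeit v(t) = -10·t^4 + 16·t^3 + 9·t^2 + 6·t - 3 nehmen. Durch Ableiten von der Geschwindigkeit erhalten wir die Beschleunigung: a(t) = -40·t^3 + 48·t^2 + 18·t + 6. Die Ableitung von der Beschleunigung ergibt den Ruck: j(t) = -120·t^2 + 96·t + 18. Mit j(t) = -120·t^2 + 96·t + 18 und Einsetzen von t = 2, finden wir j = -270.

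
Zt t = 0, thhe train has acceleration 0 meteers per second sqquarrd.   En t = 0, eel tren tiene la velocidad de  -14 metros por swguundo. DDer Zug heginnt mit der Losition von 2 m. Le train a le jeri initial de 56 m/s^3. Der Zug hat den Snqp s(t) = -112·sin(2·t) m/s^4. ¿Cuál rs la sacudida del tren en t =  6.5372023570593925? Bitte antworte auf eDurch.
Ausgehend von dem Snap s(t) = -112·sin(2·t), nehmen wir 1 Stammfunktion. Das Integral von dem Snap ist der Ruck. Mit j(0) = 56 erhalten wir j(t) = 56·cos(2·t). Mit j(t) = 56·cos(2·t) und Einsetzen von t = 6.5372023570593925, finden wir j = 48.9273415858892.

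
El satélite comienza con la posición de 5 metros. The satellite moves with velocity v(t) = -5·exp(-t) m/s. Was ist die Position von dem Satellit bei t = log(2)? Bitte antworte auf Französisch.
En partant de la vitesse v(t) = -5·exp(-t), nous prenons 1 primitive. La primitive de la vitesse est la position. En utilisant x(0) = 5, nous obtenons x(t) = 5·exp(-t). Nous avons la position x(t) = 5·exp(-t). En substituant t = log(2): x(log(2)) = 5/2.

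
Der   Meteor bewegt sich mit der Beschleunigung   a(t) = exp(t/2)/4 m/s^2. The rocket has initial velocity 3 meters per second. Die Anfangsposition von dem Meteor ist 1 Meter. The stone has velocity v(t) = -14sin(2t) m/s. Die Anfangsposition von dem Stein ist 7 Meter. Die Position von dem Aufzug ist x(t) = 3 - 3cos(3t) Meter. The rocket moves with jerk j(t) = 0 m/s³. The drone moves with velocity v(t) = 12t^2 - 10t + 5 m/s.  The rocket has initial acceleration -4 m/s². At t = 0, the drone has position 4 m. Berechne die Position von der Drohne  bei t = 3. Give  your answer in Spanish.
Debemos encontrar la integral de nuestra ecuación de la velocidad v(t) = 12·t^2 - 10·t + 5 1 vez. Tomando ∫v(t)dt y aplicando x(0) = 4, encontramos x(t) = 4·t^3 - 5·t^2 + 5·t + 4. Usando x(t) = 4·t^3 - 5·t^2 + 5·t + 4 y sustituyendo t = 3, encontramos x = 82.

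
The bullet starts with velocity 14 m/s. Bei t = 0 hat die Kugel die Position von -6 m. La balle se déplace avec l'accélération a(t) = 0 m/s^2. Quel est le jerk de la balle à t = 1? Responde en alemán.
Um dies zu lösen, müssen wir 1 Ableitung unserer Gleichung für die Beschleunigung a(t) = 0 nehmen. Durch Ableiten von der Beschleunigung erhalten wir den Ruck: j(t) = 0. Mit j(t) = 0 und Einsetzen von t = 1, finden wir j = 0.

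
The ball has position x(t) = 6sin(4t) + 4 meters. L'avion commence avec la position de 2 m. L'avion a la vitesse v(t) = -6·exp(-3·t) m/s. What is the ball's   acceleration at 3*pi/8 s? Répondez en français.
En partant de la position x(t) = 6·sin(4·t) + 4, nous prenons 2 dérivées. En prenant d/dt de x(t), nous trouvons v(t) = 24·cos(4·t). En dérivant la vitesse, nous obtenons l'accélération: a(t) = -96·sin(4·t). Nous avons l'accélération a(t) = -96·sin(4·t). En substituant t = 3*pi/8: a(3*pi/8) = 96.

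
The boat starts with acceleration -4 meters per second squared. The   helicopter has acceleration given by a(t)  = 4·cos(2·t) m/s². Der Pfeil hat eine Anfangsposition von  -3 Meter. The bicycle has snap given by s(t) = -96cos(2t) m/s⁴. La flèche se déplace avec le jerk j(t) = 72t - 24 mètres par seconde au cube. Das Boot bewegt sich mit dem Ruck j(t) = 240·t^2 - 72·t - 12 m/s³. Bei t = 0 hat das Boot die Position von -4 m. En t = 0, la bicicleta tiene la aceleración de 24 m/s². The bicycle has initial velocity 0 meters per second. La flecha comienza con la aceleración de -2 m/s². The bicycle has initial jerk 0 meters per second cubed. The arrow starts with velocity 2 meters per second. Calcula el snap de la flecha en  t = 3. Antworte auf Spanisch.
Debemos derivar nuestra ecuación de la sacudida j(t) = 72·t - 24 1 vez. Tomando d/dt de j(t), encontramos s(t) = 72. Usando s(t) = 72 y sustituyendo t = 3, encontramos s = 72.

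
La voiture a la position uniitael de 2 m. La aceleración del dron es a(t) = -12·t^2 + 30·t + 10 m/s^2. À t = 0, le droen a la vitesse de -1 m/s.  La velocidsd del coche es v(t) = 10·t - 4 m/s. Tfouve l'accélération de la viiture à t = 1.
Nous devons dériver notre équation de la vitesse v(t) = 10·t - 4 1 fois. En dérivant la vitesse, nous obtenons l'accélération: a(t) = 10. En utilisant a(t) = 10 et en substituant t = 1, nous trouvons a = 10.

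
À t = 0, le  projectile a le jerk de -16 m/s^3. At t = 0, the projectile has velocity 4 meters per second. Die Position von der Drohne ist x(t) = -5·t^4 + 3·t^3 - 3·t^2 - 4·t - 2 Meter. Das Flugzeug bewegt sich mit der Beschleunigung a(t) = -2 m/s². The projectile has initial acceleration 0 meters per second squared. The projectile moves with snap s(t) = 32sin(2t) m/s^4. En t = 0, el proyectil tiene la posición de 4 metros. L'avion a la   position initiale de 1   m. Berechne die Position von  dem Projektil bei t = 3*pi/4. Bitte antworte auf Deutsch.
Ausgehend von dem Snap s(t) = 32·sin(2·t), nehmen wir 4 Integrale. Die Stammfunktion von dem Snap ist der Ruck. Mit j(0) = -16 erhalten wir j(t) = -16·cos(2·t). Die Stammfunktion von dem Ruck, mit a(0) = 0, ergibt die Beschleunigung: a(t) = -8·sin(2·t). Die Stammfunktion von der Beschleunigung, mit v(0) = 4, ergibt die Geschwindigkeit: v(t) = 4·cos(2·t). Das Integral von der Geschwindigkeit ist die Position. Mit x(0) = 4 erhalten wir x(t) = 2·sin(2·t) + 4. Aus der Gleichung für die Position x(t) = 2·sin(2·t) + 4, setzen wir t = 3*pi/4 ein und erhalten x = 2.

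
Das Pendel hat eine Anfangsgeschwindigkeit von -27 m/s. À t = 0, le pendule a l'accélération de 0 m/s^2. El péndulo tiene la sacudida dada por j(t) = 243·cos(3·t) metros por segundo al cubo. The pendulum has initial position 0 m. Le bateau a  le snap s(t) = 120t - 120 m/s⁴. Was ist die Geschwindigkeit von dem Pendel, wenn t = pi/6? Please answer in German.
Um dies zu lösen, müssen wir 2 Stammfunktionen unserer Gleichung für den Ruck j(t) = 243·cos(3·t) finden. Das Integral von dem Ruck, mit a(0) = 0, ergibt die Beschleunigung: a(t) = 81·sin(3·t). Das Integral von der Beschleunigung ist die Geschwindigkeit. Mit v(0) = -27 erhalten wir v(t) = -27·cos(3·t). Wir haben die Geschwindigkeit v(t) = -27·cos(3·t). Durch Einsetzen von t = pi/6: v(pi/6) = 0.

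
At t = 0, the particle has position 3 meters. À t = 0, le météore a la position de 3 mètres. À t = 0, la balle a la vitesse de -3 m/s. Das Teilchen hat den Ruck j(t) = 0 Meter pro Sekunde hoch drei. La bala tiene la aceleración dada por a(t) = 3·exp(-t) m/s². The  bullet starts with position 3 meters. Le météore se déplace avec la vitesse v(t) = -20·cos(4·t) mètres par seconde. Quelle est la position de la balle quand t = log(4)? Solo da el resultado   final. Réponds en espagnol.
La posición en t = log(4) es x = 3/4.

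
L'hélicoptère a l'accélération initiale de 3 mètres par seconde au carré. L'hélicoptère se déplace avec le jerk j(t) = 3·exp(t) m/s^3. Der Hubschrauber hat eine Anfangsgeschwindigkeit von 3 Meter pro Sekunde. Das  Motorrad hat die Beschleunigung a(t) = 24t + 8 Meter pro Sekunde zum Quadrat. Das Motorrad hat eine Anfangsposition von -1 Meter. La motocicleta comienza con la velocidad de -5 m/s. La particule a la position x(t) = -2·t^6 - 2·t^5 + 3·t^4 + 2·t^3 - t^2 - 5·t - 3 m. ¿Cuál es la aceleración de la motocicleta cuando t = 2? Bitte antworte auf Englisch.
We have acceleration a(t) = 24·t + 8. Substituting t = 2: a(2) = 56.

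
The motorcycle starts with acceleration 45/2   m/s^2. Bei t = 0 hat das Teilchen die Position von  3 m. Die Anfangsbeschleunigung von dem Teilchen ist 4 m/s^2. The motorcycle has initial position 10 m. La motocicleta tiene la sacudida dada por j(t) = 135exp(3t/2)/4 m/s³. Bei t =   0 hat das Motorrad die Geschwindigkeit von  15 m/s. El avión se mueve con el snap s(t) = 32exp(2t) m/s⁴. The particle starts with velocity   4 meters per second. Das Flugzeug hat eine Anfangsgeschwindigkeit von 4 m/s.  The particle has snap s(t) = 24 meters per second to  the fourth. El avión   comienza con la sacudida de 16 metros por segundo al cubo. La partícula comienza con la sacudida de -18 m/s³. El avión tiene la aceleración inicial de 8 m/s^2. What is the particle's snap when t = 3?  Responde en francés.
De l'équation du snap s(t) = 24, nous substituons t = 3 pour obtenir s = 24.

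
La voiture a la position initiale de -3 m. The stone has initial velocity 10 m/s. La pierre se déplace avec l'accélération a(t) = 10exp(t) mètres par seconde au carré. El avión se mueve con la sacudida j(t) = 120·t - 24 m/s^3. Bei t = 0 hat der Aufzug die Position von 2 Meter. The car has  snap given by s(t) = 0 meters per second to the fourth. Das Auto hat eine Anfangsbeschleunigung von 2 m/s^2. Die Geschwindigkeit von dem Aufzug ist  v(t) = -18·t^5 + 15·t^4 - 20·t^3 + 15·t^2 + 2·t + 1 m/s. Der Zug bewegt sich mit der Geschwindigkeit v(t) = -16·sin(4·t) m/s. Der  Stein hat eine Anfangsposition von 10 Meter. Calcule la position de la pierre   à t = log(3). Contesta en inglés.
To solve this, we need to take 2 antiderivatives of our acceleration equation a(t) = 10·exp(t). Finding the integral of a(t) and using v(0) = 10: v(t) = 10·exp(t). The integral of velocity is position. Using x(0) = 10, we get x(t) = 10·exp(t). We have position x(t) = 10·exp(t). Substituting t = log(3): x(log(3)) = 30.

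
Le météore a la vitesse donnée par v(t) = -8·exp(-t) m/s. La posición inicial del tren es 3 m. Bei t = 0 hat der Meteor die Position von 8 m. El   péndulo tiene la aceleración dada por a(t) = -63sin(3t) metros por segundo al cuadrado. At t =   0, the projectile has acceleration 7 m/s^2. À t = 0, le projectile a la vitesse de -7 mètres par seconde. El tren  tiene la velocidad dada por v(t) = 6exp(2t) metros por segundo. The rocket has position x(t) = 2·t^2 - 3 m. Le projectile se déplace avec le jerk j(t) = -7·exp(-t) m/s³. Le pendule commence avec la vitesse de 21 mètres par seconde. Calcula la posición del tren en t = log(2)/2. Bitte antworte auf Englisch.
We must find the antiderivative of our velocity equation v(t) = 6·exp(2·t) 1 time. The integral of velocity, with x(0) = 3, gives position: x(t) = 3·exp(2·t). Using x(t) = 3·exp(2·t) and substituting t = log(2)/2, we find x = 6.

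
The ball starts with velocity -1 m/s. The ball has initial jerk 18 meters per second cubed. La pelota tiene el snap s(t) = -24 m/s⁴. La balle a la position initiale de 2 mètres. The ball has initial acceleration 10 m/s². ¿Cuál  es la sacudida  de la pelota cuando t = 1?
Partiendo del snap s(t) = -24, tomamos 1 antiderivada. Integrando el snap y usando la condición inicial j(0) = 18, obtenemos j(t) = 18 - 24·t. Tenemos la sacudida j(t) = 18 - 24·t. Sustituyendo t = 1: j(1) = -6.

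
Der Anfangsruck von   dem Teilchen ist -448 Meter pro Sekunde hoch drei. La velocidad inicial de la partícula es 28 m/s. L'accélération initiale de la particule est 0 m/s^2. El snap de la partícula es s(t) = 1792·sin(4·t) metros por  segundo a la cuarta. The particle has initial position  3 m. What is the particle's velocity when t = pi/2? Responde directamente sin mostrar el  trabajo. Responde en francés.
À t = pi/2, v = 28.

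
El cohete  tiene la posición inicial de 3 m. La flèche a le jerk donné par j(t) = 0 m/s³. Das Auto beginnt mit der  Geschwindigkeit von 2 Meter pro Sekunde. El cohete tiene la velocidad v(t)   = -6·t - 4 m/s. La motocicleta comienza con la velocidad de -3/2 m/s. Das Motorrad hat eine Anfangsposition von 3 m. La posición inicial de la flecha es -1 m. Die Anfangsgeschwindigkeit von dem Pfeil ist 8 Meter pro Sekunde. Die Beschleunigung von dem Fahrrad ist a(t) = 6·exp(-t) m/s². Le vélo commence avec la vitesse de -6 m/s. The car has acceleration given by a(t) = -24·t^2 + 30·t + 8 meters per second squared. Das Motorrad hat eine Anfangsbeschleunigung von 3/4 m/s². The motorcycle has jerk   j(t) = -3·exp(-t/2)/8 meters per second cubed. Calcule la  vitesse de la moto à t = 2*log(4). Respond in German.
Ausgehend von dem Ruck j(t) = -3·exp(-t/2)/8, nehmen wir 2 Stammfunktionen. Das Integral von dem Ruck, mit a(0) = 3/4, ergibt die Beschleunigung: a(t) = 3·exp(-t/2)/4. Die Stammfunktion von der Beschleunigung, mit v(0) = -3/2, ergibt die Geschwindigkeit: v(t) = -3·exp(-t/2)/2. Mit v(t) = -3·exp(-t/2)/2 und Einsetzen von t = 2*log(4), finden wir v = -3/8.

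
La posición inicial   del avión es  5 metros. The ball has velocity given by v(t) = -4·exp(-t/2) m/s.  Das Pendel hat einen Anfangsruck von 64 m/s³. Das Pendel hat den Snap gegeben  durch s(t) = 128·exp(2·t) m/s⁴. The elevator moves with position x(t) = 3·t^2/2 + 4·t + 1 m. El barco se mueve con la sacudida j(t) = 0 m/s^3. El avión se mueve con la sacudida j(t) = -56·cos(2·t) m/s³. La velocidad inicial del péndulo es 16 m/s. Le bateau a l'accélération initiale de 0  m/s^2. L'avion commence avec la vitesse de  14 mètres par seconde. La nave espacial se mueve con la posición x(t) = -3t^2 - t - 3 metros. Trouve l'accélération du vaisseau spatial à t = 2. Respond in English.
Starting from position x(t) = -3·t^2 - t - 3, we take 2 derivatives. The derivative of position gives velocity: v(t) = -6·t - 1. Differentiating velocity, we get acceleration: a(t) = -6. From the given acceleration equation a(t) = -6, we substitute t = 2 to get a = -6.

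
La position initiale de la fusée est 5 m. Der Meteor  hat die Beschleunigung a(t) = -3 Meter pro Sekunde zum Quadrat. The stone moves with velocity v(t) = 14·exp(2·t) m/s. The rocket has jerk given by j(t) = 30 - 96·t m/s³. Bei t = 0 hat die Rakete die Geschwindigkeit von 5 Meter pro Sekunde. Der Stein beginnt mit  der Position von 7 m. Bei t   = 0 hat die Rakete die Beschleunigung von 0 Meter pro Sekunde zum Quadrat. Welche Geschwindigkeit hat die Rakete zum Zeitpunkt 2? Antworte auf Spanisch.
Necesitamos integrar nuestra ecuación de la sacudida j(t) = 30 - 96·t 2 veces. La integral de la sacudida, con a(0) = 0, da la aceleración: a(t) = 6·t·(5 - 8·t). Integrando la aceleración y usando la condición inicial v(0) = 5, obtenemos v(t) = -16·t^3 + 15·t^2 + 5. De la ecuación de la velocidad v(t) = -16·t^3 + 15·t^2 + 5, sustituimos t = 2 para obtener v = -63.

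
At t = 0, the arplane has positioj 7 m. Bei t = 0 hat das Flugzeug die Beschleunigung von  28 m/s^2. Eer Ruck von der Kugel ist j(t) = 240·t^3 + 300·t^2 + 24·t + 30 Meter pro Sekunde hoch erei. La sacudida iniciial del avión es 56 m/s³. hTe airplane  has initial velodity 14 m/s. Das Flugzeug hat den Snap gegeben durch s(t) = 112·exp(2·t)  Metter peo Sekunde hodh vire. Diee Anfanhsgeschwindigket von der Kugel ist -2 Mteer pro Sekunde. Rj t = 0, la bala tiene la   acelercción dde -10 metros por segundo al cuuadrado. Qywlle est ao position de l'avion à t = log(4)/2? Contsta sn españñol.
Necesitamos integrar nuestra ecuación del snap s(t) = 112·exp(2·t) 4 veces. Tomando ∫s(t)dt y aplicando j(0) = 56, encontramos j(t) = 56·exp(2·t). La antiderivada de la sacudida, con a(0) = 28, da la aceleración: a(t) = 28·exp(2·t). Integrando la aceleración y usando la condición inicial v(0) = 14, obtenemos v(t) = 14·exp(2·t). La integral de la velocidad es la posición. Usando x(0) = 7, obtenemos x(t) = 7·exp(2·t). Tenemos la posición x(t) = 7·exp(2·t). Sustituyendo t = log(4)/2: x(log(4)/2) = 28.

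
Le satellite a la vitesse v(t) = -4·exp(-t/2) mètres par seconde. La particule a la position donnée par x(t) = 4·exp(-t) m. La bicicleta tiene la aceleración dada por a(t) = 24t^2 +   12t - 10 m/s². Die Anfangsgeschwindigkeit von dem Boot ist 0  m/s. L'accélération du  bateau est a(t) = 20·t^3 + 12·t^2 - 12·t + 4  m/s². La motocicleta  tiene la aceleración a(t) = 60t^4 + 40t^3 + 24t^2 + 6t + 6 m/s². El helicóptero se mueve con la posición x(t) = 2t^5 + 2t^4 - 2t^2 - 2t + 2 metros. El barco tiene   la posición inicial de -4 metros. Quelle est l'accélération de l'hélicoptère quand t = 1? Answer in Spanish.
Partiendo de la posición x(t) = 2·t^5 + 2·t^4 - 2·t^2 - 2·t + 2, tomamos 2 derivadas. La derivada de la posición da la velocidad: v(t) = 10·t^4 + 8·t^3 - 4·t - 2. Derivando la velocidad, obtenemos la aceleración: a(t) = 40·t^3 + 24·t^2 - 4. Tenemos la aceleración a(t) = 40·t^3 + 24·t^2 - 4. Sustituyendo t = 1: a(1) = 60.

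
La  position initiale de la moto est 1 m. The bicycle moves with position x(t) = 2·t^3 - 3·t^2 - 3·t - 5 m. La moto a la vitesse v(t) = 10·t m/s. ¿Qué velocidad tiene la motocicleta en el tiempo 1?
Usando v(t) = 10·t y sustituyendo t = 1, encontramos v = 10.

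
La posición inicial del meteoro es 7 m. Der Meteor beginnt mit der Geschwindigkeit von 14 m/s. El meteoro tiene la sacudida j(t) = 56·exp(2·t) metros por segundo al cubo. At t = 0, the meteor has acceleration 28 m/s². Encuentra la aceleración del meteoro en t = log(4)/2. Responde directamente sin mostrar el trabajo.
En t = log(4)/2, a = 112.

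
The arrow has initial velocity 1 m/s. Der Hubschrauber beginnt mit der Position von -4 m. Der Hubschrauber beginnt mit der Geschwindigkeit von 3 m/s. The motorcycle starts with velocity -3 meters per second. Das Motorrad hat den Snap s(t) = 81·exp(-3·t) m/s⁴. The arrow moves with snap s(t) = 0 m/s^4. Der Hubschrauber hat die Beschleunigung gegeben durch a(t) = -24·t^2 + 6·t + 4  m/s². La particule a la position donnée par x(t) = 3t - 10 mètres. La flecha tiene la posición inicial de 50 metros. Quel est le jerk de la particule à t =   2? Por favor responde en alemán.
Wir müssen unsere Gleichung für die Position x(t) = 3·t - 10 3-mal ableiten. Die Ableitung von der Position ergibt die Geschwindigkeit: v(t) = 3. Durch Ableiten von der Geschwindigkeit erhalten wir die Beschleunigung: a(t) = 0. Durch Ableiten von der Beschleunigung erhalten wir den Ruck: j(t) = 0. Wir haben den Ruck j(t) = 0. Durch Einsetzen von t = 2: j(2) = 0.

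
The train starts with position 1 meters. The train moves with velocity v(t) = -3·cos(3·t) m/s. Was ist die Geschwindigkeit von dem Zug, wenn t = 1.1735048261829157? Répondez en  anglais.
We have velocity v(t) = -3·cos(3·t). Substituting t = 1.1735048261829157: v(1.1735048261829157) = 2.78719203876903.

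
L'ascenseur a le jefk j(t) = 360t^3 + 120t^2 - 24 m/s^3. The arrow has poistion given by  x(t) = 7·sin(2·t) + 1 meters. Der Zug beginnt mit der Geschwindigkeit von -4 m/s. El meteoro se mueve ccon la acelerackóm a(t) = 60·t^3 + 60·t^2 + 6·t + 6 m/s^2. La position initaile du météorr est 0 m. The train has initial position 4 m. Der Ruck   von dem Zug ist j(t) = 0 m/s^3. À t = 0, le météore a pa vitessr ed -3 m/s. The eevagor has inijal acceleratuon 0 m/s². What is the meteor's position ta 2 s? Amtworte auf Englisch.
We must find the integral of our acceleration equation a(t) = 60·t^3 + 60·t^2 + 6·t + 6 2 times. Integrating acceleration and using the initial condition v(0) = -3, we get v(t) = 15·t^4 + 20·t^3 + 3·t^2 + 6·t - 3. The integral of velocity, with x(0) = 0, gives position: x(t) = 3·t^5 + 5·t^4 + t^3 + 3·t^2 - 3·t. From the given position equation x(t) = 3·t^5 + 5·t^4 + t^3 + 3·t^2 - 3·t, we substitute t = 2 to get x = 190.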